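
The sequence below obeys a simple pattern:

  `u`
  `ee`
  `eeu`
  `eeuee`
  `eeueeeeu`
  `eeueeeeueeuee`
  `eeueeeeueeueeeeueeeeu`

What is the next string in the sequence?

eeueeeeueeueeeeueeeeueeueeeeueeuee

Each term (from the third on) is the previous term followed by the one before it: term 3 = ee·u = eeu.
So term 8 is eeueeeeueeueeeeueeeeu·eeueeeeueeuee.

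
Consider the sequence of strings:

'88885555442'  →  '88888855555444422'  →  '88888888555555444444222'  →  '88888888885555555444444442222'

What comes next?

88888888888855555555444444444422222

Reading off run lengths: 8 runs 4, 6, 8, 10; 5 runs 4, 5, 6, 7; 4 runs 2, 4, 6, 8; 2 runs 1, 2, 3, 4 — each is linear in n (n = 1, 2, …).
At n = 5 the blocks have lengths 12, 8, 10, 5.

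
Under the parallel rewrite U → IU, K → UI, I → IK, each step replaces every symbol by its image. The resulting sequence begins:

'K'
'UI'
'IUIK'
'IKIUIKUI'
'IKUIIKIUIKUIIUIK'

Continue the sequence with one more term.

Applying the rule to each of the 16 symbols of IKUIIKIUIKUIIUIK gives the pieces IK UI IU IK IK UI IK IU IK UI IU IK IK IU IK UI, which concatenate to the answer.

IKUIIUIKIKUIIKIUIKUIIUIKIKIUIKUI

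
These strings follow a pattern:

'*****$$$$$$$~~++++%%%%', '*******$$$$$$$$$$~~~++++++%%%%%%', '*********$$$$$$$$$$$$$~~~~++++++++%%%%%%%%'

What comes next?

***********$$$$$$$$$$$$$$$$~~~~~++++++++++%%%%%%%%%%

Term n consists of 2n+1 *'s, followed by 3n+1 $'s, followed by n ~'s, followed by 2n +'s, followed by 2n %'s, where the shown terms are n = 2, 3, 4.
At n = 5 the blocks have lengths 11, 16, 5, 10, 10.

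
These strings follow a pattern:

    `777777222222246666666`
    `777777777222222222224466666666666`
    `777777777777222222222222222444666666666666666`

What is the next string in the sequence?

777777777777777222222222222222222244446666666666666666666

Each string has the form 7^{3n} 2^{4n-1} 4^{n-1} 6^{4n-1}, where the shown terms are n = 2, 3, 4.
For the next term, n = 5, so the run lengths are 15, 19, 4, 19.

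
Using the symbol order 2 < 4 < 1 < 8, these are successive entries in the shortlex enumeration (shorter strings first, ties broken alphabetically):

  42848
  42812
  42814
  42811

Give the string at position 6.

Stepping forward 2 times from 42811: 42811 → 42818, then the target.

42882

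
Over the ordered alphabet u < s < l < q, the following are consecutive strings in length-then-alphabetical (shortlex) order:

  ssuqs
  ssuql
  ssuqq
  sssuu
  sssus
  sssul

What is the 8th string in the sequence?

ssssu

Continuing the enumeration 2 steps past sssul: sssul → sssuq → (answer).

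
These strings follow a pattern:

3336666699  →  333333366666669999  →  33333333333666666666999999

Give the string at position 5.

333333333333333333366666666666669999999999

The n-th term is 4n-1 3's then 2n+3 6's then 2n 9's (n = 1, 2, …).
At n = 5 the blocks have lengths 19, 13, 10.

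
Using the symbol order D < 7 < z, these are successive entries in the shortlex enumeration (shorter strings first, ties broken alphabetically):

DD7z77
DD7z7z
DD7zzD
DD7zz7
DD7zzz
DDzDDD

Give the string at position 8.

DDzDDz

Continuing the enumeration 2 steps past DDzDDD: DDzDDD → DDzDD7 → (answer).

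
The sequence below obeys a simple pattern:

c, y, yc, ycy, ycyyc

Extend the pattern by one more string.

ycyycycy

From term 3 onward, concatenate the last term with the second-to-last: y·c = yc, yc·y = ycy, …
Continuing: ycyyc · ycy gives term 6.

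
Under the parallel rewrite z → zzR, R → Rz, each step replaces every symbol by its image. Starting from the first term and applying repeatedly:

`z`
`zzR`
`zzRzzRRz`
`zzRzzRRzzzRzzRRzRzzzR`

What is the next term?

Rewriting the 21 symbols of zzRzzRRzzzRzzRRzRzzzR one by one yields zzR zzR Rz zzR zzR Rz Rz zzR zzR zzR Rz zzR zzR Rz Rz zzR Rz zzR zzR zzR Rz; concatenated:

zzRzzRRzzzRzzRRzRzzzRzzRzzRRzzzRzzRRzRzzzRRzzzRzzRzzRRz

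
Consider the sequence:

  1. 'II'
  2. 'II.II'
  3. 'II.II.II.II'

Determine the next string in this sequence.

s(k+1) = s(k)·.·s(k) — each term doubles the last with '.' between the halves.
One more doubling of II.II.II.II gives the answer.

II.II.II.II.II.II.II.II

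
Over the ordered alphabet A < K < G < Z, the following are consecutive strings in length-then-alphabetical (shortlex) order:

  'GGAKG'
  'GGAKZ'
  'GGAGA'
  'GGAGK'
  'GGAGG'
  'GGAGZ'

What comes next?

GGAZA

Find the rightmost character of GGAGZ below Z, bump it to the next letter, and reset everything to its right to A.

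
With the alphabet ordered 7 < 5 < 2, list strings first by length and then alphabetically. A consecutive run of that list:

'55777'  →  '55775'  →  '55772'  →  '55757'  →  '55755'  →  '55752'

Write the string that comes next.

Find the rightmost character of 55752 below 2, bump it to the next letter, and reset everything to its right to 7.

55727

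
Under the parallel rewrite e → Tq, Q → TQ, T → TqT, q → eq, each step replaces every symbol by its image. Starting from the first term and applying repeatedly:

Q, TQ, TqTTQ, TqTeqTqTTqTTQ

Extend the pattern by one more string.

Replace each of the 13 characters of TqTeqTqTTqTTQ in place — TqT eq TqT Tq eq TqT eq TqT TqT eq TqT TqT TQ — and concatenate.

TqTeqTqTTqeqTqTeqTqTTqTeqTqTTqTTQ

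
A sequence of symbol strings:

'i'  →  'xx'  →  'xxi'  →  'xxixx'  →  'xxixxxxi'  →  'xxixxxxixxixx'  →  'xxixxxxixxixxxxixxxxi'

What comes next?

xxixxxxixxixxxxixxxxixxixxxxixxixx

Each term (from the third on) is the previous term followed by the one before it: term 3 = xx·i = xxi.
So term 8 is xxixxxxixxixxxxixxxxi·xxixxxxixxixx.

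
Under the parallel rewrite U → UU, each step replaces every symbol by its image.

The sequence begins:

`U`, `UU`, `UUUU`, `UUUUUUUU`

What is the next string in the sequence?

UUUUUUUUUUUUUUUU

Expanding UUUUUUUU: U→UU, U→UU, U→UU, U→UU, U→UU, U→UU, U→UU, U→UU. Concatenated: UU UU UU UU UU UU UU UU.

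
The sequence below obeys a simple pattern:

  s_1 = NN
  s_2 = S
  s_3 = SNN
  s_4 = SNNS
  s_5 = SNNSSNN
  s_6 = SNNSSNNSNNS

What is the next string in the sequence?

From term 3 onward, concatenate the last term with the second-to-last: S·NN = SNN, SNN·S = SNNS, …
Continuing: SNNSSNNSNNS · SNNSSNN gives term 7.

SNNSSNNSNNSSNNSSNN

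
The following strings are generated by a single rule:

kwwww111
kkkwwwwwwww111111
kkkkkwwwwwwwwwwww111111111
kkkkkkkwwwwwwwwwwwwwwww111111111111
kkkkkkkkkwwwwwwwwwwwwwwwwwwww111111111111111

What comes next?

kkkkkkkkkkkwwwwwwwwwwwwwwwwwwwwwwww111111111111111111

Term n consists of 2n-1 k's, followed by 4n w's, followed by 3n 1's (n = 1, 2, …).
For the next term, n = 6, so the run lengths are 11, 24, 18.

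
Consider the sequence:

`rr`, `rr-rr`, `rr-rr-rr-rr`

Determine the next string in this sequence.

Every step duplicates the string with '-' between the halves.
So the next term is two copies of rr-rr-rr-rr with '-' between the halves.

rr-rr-rr-rr-rr-rr-rr-rr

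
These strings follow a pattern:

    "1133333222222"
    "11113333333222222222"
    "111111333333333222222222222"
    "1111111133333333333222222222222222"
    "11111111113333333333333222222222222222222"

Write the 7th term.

1111111111111133333333333333333222222222222222222222222

Reading off run lengths: 1 runs 2, 4, 6, 8, 10; 3 runs 5, 7, 9, 11, 13; 2 runs 6, 9, 12, 15, 18 — each is linear in n, where the shown terms are n = 2, 3, 4, 5, 6.
Setting n = 8 gives 14, 17, 24 characters in each block.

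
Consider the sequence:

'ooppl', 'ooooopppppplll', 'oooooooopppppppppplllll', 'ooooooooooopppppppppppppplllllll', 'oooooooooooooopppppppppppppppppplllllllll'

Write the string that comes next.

Each string has the form o^{3n-1} p^{4n-2} l^{2n-1} (n = 1, 2, …).
At n = 6 the blocks have lengths 17, 22, 11.

ooooooooooooooooopppppppppppppppppppppplllllllllll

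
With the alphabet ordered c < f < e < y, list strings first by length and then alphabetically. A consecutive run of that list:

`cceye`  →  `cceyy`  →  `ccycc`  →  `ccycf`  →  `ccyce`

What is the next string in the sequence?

ccycy

Treat ccyce as a base-4 numeral over the given alphabet and add one, carrying through any trailing y's.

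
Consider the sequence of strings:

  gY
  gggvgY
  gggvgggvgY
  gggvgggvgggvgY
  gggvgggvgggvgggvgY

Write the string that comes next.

gggvgggvgggvgggvgggvgY

Each term is the previous one with gggv prepended.
So the next term is gggv·gggvgggvgggvgggvgY.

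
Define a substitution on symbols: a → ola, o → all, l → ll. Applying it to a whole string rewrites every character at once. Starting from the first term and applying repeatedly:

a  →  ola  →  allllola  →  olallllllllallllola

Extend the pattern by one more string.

Replace each of the 19 characters of olallllllllallllola in place — all ll ola ll ll ll ll ll ll ll ll ola ll ll ll ll all ll ola — and concatenate.

allllolallllllllllllllllolallllllllallllola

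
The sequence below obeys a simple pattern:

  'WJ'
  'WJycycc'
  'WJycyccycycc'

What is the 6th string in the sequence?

WJycyccycyccycyccycyccycycc

Every step adds ycycc to the end: s(k+1) = s(k)·ycycc.
From WJycyccycycc, 3 further steps: WJycyccycycc → WJycyccycyccycycc → WJycyccycyccycyccycycc → (answer).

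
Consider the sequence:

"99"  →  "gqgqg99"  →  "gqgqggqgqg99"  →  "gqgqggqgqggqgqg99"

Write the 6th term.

gqgqggqgqggqgqggqgqggqgqg99

Each term is the previous one with gqgqg prepended.
From gqgqggqgqggqgqg99, 2 further steps: gqgqggqgqggqgqg99 → gqgqggqgqggqgqggqgqg99 → (answer).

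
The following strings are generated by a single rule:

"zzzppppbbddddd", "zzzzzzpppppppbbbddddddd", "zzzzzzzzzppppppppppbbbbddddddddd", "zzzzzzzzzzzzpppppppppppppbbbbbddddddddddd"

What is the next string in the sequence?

Term n consists of 3n z's, followed by 3n+1 p's, followed by n+1 b's, followed by 2n+3 d's (n = 1, 2, …).
At n = 5 the blocks have lengths 15, 16, 6, 13.

zzzzzzzzzzzzzzzppppppppppppppppbbbbbbddddddddddddd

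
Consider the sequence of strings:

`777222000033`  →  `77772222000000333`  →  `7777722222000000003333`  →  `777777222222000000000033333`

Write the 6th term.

7777777722222222000000000000003333333

The n-th term is n+1 7's then n+1 2's then 2n 0's then n 3's, where the shown terms are n = 2, 3, 4, 5.
At n = 7 the blocks have lengths 8, 8, 14, 7.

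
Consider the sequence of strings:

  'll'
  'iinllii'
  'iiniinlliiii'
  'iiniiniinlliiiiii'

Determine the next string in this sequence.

Each term wraps the previous one in iin on the left and ii on the right.
Applying this once more to iiniiniinlliiiiii:

iiniiniiniinlliiiiiiii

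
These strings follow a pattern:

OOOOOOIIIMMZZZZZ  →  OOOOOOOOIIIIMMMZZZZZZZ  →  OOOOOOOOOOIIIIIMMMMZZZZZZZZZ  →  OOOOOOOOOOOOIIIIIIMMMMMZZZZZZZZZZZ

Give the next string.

Reading off run lengths: O runs 6, 8, 10, 12; I runs 3, 4, 5, 6; M runs 2, 3, 4, 5; Z runs 5, 7, 9, 11 — each is linear in n, where the shown terms are n = 2, 3, 4, 5.
For the next term, n = 6, so the run lengths are 14, 7, 6, 13.

OOOOOOOOOOOOOOIIIIIIIMMMMMMZZZZZZZZZZZZZ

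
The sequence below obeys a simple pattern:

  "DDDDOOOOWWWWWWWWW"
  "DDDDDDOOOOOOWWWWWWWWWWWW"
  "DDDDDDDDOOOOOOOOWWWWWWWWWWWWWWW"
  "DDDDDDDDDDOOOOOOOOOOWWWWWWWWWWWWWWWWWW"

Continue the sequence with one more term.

Reading off run lengths: D runs 4, 6, 8, 10; O runs 4, 6, 8, 10; W runs 9, 12, 15, 18 — each is linear in n, where the shown terms are n = 3, 4, 5, 6.
For the next term, n = 7, so the run lengths are 12, 12, 21.

DDDDDDDDDDDDOOOOOOOOOOOOWWWWWWWWWWWWWWWWWWWWW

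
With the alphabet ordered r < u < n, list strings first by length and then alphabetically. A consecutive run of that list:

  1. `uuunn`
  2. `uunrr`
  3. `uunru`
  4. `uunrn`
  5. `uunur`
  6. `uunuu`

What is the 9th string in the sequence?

Stepping forward 3 times from uunuu: uunuu → uunun → uunnr, then the target.

uunnu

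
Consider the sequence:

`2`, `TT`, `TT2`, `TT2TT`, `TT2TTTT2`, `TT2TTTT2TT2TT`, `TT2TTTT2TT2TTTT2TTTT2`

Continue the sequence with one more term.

This is a Fibonacci-style word recurrence s(k) = s(k−1)·s(k−2): e.g. TT·2 = TT2.
Continuing: TT2TTTT2TT2TTTT2TTTT2 · TT2TTTT2TT2TT gives term 8.

TT2TTTT2TT2TTTT2TTTT2TT2TTTT2TT2TT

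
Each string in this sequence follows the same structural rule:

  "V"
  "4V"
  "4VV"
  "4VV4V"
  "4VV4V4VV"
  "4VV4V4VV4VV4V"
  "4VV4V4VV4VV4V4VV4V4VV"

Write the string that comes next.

This is a Fibonacci-style word recurrence s(k) = s(k−1)·s(k−2): e.g. 4V·V = 4VV.
So term 8 is 4VV4V4VV4VV4V4VV4V4VV·4VV4V4VV4VV4V.

4VV4V4VV4VV4V4VV4V4VV4VV4V4VV4VV4V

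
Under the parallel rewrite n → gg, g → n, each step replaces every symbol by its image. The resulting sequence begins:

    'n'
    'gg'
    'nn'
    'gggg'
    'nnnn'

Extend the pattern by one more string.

gggggggg

Rewriting each symbol of nnnn: n→gg, n→gg, n→gg, n→gg, which concatenates to gg gg gg gg.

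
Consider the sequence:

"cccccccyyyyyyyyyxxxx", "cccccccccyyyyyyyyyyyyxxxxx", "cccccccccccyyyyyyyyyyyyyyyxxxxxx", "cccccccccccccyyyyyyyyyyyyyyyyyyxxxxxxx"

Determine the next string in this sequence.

Each string has the form c^{2n+1} y^{3n} x^{n+1}, where the shown terms are n = 3, 4, 5, 6.
For the next term, n = 7, so the run lengths are 15, 21, 8.

cccccccccccccccyyyyyyyyyyyyyyyyyyyyyxxxxxxxx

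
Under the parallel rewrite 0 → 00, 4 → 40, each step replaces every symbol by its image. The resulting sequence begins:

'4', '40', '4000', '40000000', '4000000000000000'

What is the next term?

Rewriting the 16 symbols of 4000000000000000 one by one yields 40 00 00 00 00 00 00 00 00 00 00 00 00 00 00 00; concatenated:

40000000000000000000000000000000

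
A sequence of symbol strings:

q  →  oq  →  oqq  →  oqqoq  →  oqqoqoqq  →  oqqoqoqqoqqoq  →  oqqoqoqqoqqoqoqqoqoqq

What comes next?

From term 3 onward, concatenate the last term with the second-to-last: oq·q = oqq, oqq·oq = oqqoq, …
The next term joins oqqoqoqqoqqoqoqqoqoqq and oqqoqoqqoqqoq.

oqqoqoqqoqqoqoqqoqoqqoqqoqoqqoqqoq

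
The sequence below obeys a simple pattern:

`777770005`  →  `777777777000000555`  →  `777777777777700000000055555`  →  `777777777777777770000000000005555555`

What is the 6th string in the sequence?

777777777777777777777777700000000000000000055555555555

Term n consists of 4n+1 7's, followed by 3n 0's, followed by 2n-1 5's (n = 1, 2, …).
For term 6, n = 6, so the run lengths are 25, 18, 11.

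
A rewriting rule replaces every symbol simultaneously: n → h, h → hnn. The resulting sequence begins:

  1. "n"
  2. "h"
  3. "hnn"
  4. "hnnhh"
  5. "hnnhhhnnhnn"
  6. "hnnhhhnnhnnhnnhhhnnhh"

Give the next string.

hnnhhhnnhnnhnnhhhnnhhhnnhhhnnhnnhnnhhhnnhnn

φ(hnnhhhnnhnnhnnhhhnnhh) expands symbol-by-symbol to hnn h h hnn hnn hnn h h hnn h h hnn h h hnn hnn hnn h h hnn hnn; joining the 21 pieces gives the next term.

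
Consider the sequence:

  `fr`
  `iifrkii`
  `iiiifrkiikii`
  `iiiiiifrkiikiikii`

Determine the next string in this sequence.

Each term wraps the previous one in ii on the left and kii on the right.
Applying this once more to iiiiiifrkiikiikii:

iiiiiiiifrkiikiikiikii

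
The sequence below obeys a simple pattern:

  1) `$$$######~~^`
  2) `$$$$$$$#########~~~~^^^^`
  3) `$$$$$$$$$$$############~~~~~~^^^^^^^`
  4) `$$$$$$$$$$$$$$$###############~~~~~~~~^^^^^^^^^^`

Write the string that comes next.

The n-th term is 4n-1 $'s then 3n+3 #'s then 2n ~'s then 3n-2 ^'s (n = 1, 2, …).
At n = 5 the blocks have lengths 19, 18, 10, 13.

$$$$$$$$$$$$$$$$$$$##################~~~~~~~~~~^^^^^^^^^^^^^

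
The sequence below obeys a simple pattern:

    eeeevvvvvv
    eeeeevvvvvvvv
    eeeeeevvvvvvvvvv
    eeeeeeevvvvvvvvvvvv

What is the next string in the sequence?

Reading off run lengths: e runs 4, 5, 6, 7; v runs 6, 8, 10, 12 — each is linear in n, where the shown terms are n = 3, 4, 5, 6.
For the next term, n = 7, so the run lengths are 8, 14.

eeeeeeeevvvvvvvvvvvvvv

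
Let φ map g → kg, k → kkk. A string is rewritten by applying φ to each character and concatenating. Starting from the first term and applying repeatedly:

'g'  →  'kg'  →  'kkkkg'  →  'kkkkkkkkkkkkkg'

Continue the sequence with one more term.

Applying the rule to each of the 14 symbols of kkkkkkkkkkkkkg gives the pieces kkk kkk kkk kkk kkk kkk kkk kkk kkk kkk kkk kkk kkk kg, which concatenate to the answer.

kkkkkkkkkkkkkkkkkkkkkkkkkkkkkkkkkkkkkkkkg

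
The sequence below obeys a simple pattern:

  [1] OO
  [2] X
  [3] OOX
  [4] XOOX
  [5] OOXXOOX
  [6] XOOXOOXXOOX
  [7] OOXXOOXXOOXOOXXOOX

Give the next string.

Each term (from the third on) is the two preceding terms concatenated in order: term 3 = OO·X = OOX.
The next term joins XOOXOOXXOOX and OOXXOOXXOOXOOXXOOX.

XOOXOOXXOOXOOXXOOXXOOXOOXXOOX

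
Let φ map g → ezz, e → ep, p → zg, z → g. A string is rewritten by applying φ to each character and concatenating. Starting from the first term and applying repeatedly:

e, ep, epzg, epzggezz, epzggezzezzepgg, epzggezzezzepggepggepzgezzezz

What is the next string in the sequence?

Rewriting the 29 symbols of epzggezzezzepggepggepzgezzezz one by one yields ep zg g ezz ezz ep g g ep g g ep zg ezz ezz ep zg ezz ezz ep zg g ezz ep g g ep g g; concatenated:

epzggezzezzepggepggepzgezzezzepzgezzezzepzggezzepggepgg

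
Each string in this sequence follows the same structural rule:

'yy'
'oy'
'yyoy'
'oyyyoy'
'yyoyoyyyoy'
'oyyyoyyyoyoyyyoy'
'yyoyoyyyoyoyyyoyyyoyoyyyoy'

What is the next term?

Each term (from the third on) is the two preceding terms concatenated in order: term 3 = yy·oy = yyoy.
Continuing: oyyyoyyyoyoyyyoy · yyoyoyyyoyoyyyoyyyoyoyyyoy gives term 8.

oyyyoyyyoyoyyyoyyyoyoyyyoyoyyyoyyyoyoyyyoy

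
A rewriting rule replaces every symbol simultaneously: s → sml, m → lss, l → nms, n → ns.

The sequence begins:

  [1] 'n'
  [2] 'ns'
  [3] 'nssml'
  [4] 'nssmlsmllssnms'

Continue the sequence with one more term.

nssmlsmllssnmssmllssnmsnmssmlsmlnslsssml

Replace each of the 14 characters of nssmlsmllssnms in place — ns sml sml lss nms sml lss nms nms sml sml ns lss sml — and concatenate.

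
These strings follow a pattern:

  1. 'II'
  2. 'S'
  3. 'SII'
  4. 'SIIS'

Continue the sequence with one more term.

From term 3 onward, concatenate the last term with the second-to-last: S·II = SII, SII·S = SIIS, …
Continuing: SIIS · SII gives term 5.

SIISSII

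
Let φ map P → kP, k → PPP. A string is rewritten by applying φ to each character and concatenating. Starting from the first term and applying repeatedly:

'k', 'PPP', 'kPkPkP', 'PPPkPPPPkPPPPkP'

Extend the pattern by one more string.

kPkPkPPPPkPkPkPkPPPPkPkPkPkPPPPkP

Applying the rule to each of the 15 symbols of PPPkPPPPkPPPPkP gives the pieces kP kP kP PPP kP kP kP kP PPP kP kP kP kP PPP kP, which concatenate to the answer.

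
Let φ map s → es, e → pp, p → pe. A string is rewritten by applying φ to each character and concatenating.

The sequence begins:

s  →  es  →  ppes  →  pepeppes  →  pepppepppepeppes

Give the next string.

Replace each of the 16 characters of pepppepppepeppes in place — pe pp pe pe pe pp pe pe pe pp pe pp pe pe pp es — and concatenate.

pepppepepepppepepepppepppepeppes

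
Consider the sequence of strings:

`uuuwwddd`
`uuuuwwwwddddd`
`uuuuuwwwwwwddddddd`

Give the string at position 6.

uuuuuuuuwwwwwwwwwwwwddddddddddddd

Reading off run lengths: u runs 3, 4, 5; w runs 2, 4, 6; d runs 3, 5, 7 — each is linear in n (n = 1, 2, …).
Setting n = 6 gives 8, 12, 13 characters in each block.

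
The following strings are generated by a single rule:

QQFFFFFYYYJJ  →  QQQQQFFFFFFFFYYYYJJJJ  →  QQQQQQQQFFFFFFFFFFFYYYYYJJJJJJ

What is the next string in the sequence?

QQQQQQQQQQQFFFFFFFFFFFFFFYYYYYYJJJJJJJJ

Reading off run lengths: Q runs 2, 5, 8; F runs 5, 8, 11; Y runs 3, 4, 5; J runs 2, 4, 6 — each is linear in n (n = 1, 2, …).
At n = 4 the blocks have lengths 11, 14, 6, 8.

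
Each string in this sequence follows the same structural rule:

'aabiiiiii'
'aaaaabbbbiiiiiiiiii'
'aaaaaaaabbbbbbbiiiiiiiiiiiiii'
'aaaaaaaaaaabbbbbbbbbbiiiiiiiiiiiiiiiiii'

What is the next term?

aaaaaaaaaaaaaabbbbbbbbbbbbbiiiiiiiiiiiiiiiiiiiiii

The n-th term is 3n-1 a's then 3n-2 b's then 4n+2 i's (n = 1, 2, …).
Setting n = 5 gives 14, 13, 22 characters in each block.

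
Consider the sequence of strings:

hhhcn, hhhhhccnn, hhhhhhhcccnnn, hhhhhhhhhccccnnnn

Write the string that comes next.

hhhhhhhhhhhcccccnnnnn

The n-th term is 2n+1 h's then n c's then n n's (n = 1, 2, …).
At n = 5 the blocks have lengths 11, 5, 5.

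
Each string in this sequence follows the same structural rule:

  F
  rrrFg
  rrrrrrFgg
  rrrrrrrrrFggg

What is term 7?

Every step adds rrr to the front and g to the end of the previous string.
From rrrrrrrrrFggg, 3 further steps: rrrrrrrrrFggg → rrrrrrrrrrrrFgggg → rrrrrrrrrrrrrrrFggggg → (answer).

rrrrrrrrrrrrrrrrrrFgggggg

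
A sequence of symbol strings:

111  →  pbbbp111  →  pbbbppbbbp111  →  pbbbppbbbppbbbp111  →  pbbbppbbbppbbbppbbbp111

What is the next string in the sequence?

The strings grow by a fixed prefix pbbbp each time.
One more step from pbbbppbbbppbbbppbbbp111 gives the answer.

pbbbppbbbppbbbppbbbppbbbp111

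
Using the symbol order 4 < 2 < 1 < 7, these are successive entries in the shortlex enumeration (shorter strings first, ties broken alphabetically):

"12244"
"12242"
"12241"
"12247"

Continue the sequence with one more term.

12224

The successor of 12247 increments the rightmost position that isn't already 7 and resets every position after it to 4.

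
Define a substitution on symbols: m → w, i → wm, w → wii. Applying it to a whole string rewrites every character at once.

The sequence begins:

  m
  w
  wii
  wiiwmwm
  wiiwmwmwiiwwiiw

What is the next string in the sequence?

Applying the rule to each of the 15 symbols of wiiwmwmwiiwwiiw gives the pieces wii wm wm wii w wii w wii wm wm wii wii wm wm wii, which concatenate to the answer.

wiiwmwmwiiwwiiwwiiwmwmwiiwiiwmwmwii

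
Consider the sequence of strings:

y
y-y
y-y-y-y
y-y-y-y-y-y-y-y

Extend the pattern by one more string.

Every step duplicates the string with '-' between the halves.
Doubling y-y-y-y-y-y-y-y with '-' between the halves:

y-y-y-y-y-y-y-y-y-y-y-y-y-y-y-y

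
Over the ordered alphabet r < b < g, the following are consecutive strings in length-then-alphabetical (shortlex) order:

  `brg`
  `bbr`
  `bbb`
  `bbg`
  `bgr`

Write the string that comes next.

bgb

Find the rightmost character of bgr below g, bump it to the next letter, and reset everything to its right to r.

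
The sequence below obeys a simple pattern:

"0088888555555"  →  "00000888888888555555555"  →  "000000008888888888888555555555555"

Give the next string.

0000000000088888888888888888555555555555555

The n-th term is 3n-1 0's then 4n+1 8's then 3n+3 5's (n = 1, 2, …).
Setting n = 4 gives 11, 17, 15 characters in each block.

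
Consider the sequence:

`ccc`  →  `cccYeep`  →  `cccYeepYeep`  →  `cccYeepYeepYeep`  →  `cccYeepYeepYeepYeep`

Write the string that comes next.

Each term is the previous one with Yeep appended.
Applying this once more to cccYeepYeepYeepYeep:

cccYeepYeepYeepYeepYeep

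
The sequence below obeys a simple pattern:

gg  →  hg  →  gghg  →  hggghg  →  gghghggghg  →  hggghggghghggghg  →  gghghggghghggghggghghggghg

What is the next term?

hggghggghghggghggghghggghghggghggghghggghg

Each term (from the third on) is the two preceding terms concatenated in order: term 3 = gg·hg = gghg.
So term 8 is hggghggghghggghg·gghghggghghggghggghghggghg.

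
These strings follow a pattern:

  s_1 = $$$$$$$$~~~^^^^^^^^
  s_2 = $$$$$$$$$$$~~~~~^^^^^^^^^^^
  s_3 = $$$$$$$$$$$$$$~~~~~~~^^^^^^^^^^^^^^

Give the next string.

$$$$$$$$$$$$$$$$$~~~~~~~~~^^^^^^^^^^^^^^^^^

Term n consists of 3n+2 $'s, followed by 2n-1 ~'s, followed by 3n+2 ^'s, where the shown terms are n = 2, 3, 4.
For the next term, n = 5, so the run lengths are 17, 9, 17.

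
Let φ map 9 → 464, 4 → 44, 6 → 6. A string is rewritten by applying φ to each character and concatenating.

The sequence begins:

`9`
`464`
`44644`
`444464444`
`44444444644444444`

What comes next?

Rewriting the 17 symbols of 44444444644444444 one by one yields 44 44 44 44 44 44 44 44 6 44 44 44 44 44 44 44 44; concatenated:

444444444444444464444444444444444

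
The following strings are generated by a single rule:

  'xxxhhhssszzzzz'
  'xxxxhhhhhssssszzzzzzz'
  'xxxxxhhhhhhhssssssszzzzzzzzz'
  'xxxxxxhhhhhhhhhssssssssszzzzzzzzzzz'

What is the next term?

Term n consists of n+2 x's, followed by 2n+1 h's, followed by 2n+1 s's, followed by 2n+3 z's (n = 1, 2, …).
At n = 5 the blocks have lengths 7, 11, 11, 13.

xxxxxxxhhhhhhhhhhhssssssssssszzzzzzzzzzzzz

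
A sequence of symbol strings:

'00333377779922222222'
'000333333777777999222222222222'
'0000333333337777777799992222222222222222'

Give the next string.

The n-th term is n 0's then 2n 3's then 2n 7's then n 9's then 4n 2's, where the shown terms are n = 2, 3, 4.
Setting n = 5 gives 5, 10, 10, 5, 20 characters in each block.

00000333333333377777777779999922222222222222222222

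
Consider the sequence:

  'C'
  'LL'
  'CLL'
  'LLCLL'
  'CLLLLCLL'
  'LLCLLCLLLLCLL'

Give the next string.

From term 3 onward, concatenate the second-to-last term with the last: C·LL = CLL, LL·CLL = LLCLL, …
The next term joins CLLLLCLL and LLCLLCLLLLCLL.

CLLLLCLLLLCLLCLLLLCLL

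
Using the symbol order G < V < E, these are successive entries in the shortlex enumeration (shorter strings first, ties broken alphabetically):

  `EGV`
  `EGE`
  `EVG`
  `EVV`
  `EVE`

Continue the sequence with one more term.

Treat EVE as a base-3 numeral over the given alphabet and add one, carrying through any trailing E's.

EEG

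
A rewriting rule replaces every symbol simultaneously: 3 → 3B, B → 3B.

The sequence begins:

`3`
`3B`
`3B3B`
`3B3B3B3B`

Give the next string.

Rewriting each symbol of 3B3B3B3B: 3→3B, B→3B, 3→3B, B→3B, 3→3B, B→3B, 3→3B, B→3B, which concatenates to 3B 3B 3B 3B 3B 3B 3B 3B.

3B3B3B3B3B3B3B3B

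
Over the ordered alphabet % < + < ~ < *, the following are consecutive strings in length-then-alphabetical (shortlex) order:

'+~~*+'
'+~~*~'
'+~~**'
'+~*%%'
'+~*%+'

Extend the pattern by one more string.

The successor of +~*%+ increments the rightmost position that isn't already * and resets every position after it to %.

+~*%~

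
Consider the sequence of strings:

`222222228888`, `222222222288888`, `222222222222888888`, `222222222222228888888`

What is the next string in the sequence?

The n-th term is 2n+2 2's then n+1 8's, where the shown terms are n = 3, 4, 5, 6.
For the next term, n = 7, so the run lengths are 16, 8.

222222222222222288888888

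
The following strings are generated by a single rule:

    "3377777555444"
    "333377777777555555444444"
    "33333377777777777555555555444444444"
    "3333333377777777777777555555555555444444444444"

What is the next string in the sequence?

333333333377777777777777777555555555555555444444444444444

Term n consists of 2n 3's, followed by 3n+2 7's, followed by 3n 5's, followed by 3n 4's (n = 1, 2, …).
At n = 5 the blocks have lengths 10, 17, 15, 15.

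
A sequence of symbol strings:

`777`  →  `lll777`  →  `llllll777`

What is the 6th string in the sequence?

The strings grow by a fixed prefix lll each time.
From llllll777, 3 further steps: llllll777 → lllllllll777 → llllllllllll777 → (answer).

lllllllllllllll777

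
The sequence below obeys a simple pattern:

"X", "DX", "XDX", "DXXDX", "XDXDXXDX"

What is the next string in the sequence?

This is a Fibonacci-style word recurrence s(k) = s(k−2)·s(k−1): e.g. X·DX = XDX.
So term 6 is DXXDX·XDXDXXDX.

DXXDXXDXDXXDX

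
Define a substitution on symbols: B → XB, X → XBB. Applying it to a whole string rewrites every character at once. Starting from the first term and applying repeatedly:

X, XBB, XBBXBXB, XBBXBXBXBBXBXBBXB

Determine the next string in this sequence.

XBBXBXBXBBXBXBBXBXBBXBXBXBBXBXBBXBXBXBBXB

Applying the rule to each of the 17 symbols of XBBXBXBXBBXBXBBXB gives the pieces XBB XB XB XBB XB XBB XB XBB XB XB XBB XB XBB XB XB XBB XB, which concatenate to the answer.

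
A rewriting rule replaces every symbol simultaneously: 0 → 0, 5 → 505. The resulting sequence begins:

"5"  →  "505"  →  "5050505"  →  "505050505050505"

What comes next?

5050505050505050505050505050505

Applying the rule to each of the 15 symbols of 505050505050505 gives the pieces 505 0 505 0 505 0 505 0 505 0 505 0 505 0 505, which concatenate to the answer.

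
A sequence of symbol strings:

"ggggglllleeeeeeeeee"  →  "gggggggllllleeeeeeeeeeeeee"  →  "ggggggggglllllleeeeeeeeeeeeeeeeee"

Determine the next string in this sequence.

gggggggggggllllllleeeeeeeeeeeeeeeeeeeeee

Reading off run lengths: g runs 5, 7, 9; l runs 4, 5, 6; e runs 10, 14, 18 — each is linear in n, where the shown terms are n = 2, 3, 4.
Setting n = 5 gives 11, 7, 22 characters in each block.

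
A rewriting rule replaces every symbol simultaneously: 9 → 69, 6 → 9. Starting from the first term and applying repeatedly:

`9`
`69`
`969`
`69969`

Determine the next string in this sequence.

Expanding 69969: 6→9, 9→69, 9→69, 6→9, 9→69. Concatenated: 9 69 69 9 69.

96969969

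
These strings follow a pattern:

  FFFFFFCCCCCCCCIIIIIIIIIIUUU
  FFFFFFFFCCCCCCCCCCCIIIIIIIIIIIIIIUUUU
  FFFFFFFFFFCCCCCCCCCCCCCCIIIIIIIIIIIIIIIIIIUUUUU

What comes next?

Each string has the form F^{2n} C^{3n-1} I^{4n-2} U^{n}, where the shown terms are n = 3, 4, 5.
At n = 6 the blocks have lengths 12, 17, 22, 6.

FFFFFFFFFFFFCCCCCCCCCCCCCCCCCIIIIIIIIIIIIIIIIIIIIIIUUUUUU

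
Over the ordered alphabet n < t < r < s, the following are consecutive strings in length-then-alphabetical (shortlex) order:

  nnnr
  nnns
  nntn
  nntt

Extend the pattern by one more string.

nntr

Treat nntt as a base-4 numeral over the given alphabet and add one, carrying through any trailing s's.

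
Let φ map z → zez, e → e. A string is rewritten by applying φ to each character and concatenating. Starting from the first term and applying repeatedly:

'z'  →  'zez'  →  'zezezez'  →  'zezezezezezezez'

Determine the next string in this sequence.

Rewriting the 15 symbols of zezezezezezezez one by one yields zez e zez e zez e zez e zez e zez e zez e zez; concatenated:

zezezezezezezezezezezezezezezez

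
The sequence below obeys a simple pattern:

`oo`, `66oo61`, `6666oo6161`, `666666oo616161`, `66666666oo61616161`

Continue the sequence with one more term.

6666666666oo6161616161

s(k+1) = 66·s(k)·61, so each term gains 66 as a prefix and 61 as a suffix.
So the next term is 66·66666666oo61616161·61.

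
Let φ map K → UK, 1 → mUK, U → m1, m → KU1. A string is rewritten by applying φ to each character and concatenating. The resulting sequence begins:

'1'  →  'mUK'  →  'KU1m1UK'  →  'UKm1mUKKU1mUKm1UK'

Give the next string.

Rewriting the 17 symbols of UKm1mUKKU1mUKm1UK one by one yields m1 UK KU1 mUK KU1 m1 UK UK m1 mUK KU1 m1 UK KU1 mUK m1 UK; concatenated:

m1UKKU1mUKKU1m1UKUKm1mUKKU1m1UKKU1mUKm1UK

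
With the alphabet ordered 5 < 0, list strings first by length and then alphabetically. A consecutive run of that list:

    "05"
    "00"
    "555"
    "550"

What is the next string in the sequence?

Treat 550 as a base-2 numeral over the given alphabet and add one, carrying through any trailing 0's.

505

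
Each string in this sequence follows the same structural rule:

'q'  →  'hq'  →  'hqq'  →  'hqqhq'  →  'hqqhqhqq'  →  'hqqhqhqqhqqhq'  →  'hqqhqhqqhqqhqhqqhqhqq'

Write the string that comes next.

From term 3 onward, concatenate the last term with the second-to-last: hq·q = hqq, hqq·hq = hqqhq, …
The next term joins hqqhqhqqhqqhqhqqhqhqq and hqqhqhqqhqqhq.

hqqhqhqqhqqhqhqqhqhqqhqqhqhqqhqqhq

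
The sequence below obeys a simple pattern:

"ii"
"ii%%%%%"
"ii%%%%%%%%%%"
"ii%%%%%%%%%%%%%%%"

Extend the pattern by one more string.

The strings grow by a fixed suffix %%%%% each time.
So the next term is ii%%%%%%%%%%%%%%%·%%%%%.

ii%%%%%%%%%%%%%%%%%%%%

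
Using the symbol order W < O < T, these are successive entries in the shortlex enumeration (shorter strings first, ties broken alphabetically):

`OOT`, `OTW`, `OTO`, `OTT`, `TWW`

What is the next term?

TWO

Find the rightmost character of TWW below T, bump it to the next letter, and reset everything to its right to W.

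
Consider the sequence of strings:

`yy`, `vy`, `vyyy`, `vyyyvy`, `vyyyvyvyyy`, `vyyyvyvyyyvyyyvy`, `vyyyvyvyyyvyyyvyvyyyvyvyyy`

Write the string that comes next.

This is a Fibonacci-style word recurrence s(k) = s(k−1)·s(k−2): e.g. vy·yy = vyyy.
Continuing: vyyyvyvyyyvyyyvyvyyyvyvyyy · vyyyvyvyyyvyyyvy gives term 8.

vyyyvyvyyyvyyyvyvyyyvyvyyyvyyyvyvyyyvyyyvy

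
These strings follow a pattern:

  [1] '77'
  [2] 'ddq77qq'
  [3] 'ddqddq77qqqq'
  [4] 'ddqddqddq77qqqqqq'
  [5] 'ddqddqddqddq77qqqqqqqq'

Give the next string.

s(k+1) = ddq·s(k)·qq, so each term gains ddq as a prefix and qq as a suffix.
So the next term is ddq·ddqddqddqddq77qqqqqqqq·qq.

ddqddqddqddqddq77qqqqqqqqqq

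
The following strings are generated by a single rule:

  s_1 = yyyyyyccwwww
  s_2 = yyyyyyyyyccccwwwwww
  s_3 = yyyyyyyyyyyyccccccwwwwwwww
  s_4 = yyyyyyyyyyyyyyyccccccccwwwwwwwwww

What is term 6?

Term n consists of 3n+3 y's, followed by 2n c's, followed by 2n+2 w's (n = 1, 2, …).
Setting n = 6 gives 21, 12, 14 characters in each block.

yyyyyyyyyyyyyyyyyyyyyccccccccccccwwwwwwwwwwwwww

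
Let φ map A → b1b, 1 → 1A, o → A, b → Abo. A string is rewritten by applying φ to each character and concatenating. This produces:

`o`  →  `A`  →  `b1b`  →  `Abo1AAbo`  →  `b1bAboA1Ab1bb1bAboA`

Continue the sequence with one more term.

Abo1AAbob1bAboAb1b1Ab1bAbo1AAboAbo1AAbob1bAboAb1b

Applying the rule to each of the 19 symbols of b1bAboA1Ab1bb1bAboA gives the pieces Abo 1A Abo b1b Abo A b1b 1A b1b Abo 1A Abo Abo 1A Abo b1b Abo A b1b, which concatenate to the answer.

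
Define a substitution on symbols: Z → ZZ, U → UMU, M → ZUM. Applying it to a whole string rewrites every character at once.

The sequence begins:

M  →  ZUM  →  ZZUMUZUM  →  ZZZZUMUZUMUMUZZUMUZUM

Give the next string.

ZZZZZZZZUMUZUMUMUZZUMUZUMUMUZUMUMUZZZZUMUZUMUMUZZUMUZUM

Replace each of the 21 characters of ZZZZUMUZUMUMUZZUMUZUM in place — ZZ ZZ ZZ ZZ UMU ZUM UMU ZZ UMU ZUM UMU ZUM UMU ZZ ZZ UMU ZUM UMU ZZ UMU ZUM — and concatenate.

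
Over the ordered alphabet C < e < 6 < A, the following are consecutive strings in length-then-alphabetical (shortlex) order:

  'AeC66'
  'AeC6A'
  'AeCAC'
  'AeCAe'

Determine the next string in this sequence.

AeCA6

Find the rightmost character of AeCAe below A, bump it to the next letter, and reset everything to its right to C.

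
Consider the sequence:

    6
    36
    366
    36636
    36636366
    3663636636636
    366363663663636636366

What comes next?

Each term (from the third on) is the previous term followed by the one before it: term 3 = 36·6 = 366.
Continuing: 366363663663636636366 · 3663636636636 gives term 8.

3663636636636366363663663636636636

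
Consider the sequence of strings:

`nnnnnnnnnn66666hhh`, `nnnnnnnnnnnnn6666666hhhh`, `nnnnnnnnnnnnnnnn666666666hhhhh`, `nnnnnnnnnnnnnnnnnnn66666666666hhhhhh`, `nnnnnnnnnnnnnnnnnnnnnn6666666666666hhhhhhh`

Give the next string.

nnnnnnnnnnnnnnnnnnnnnnnnn666666666666666hhhhhhhh

Term n consists of 3n+1 n's, followed by 2n-1 6's, followed by n h's, where the shown terms are n = 3, 4, 5, 6, 7.
At n = 8 the blocks have lengths 25, 15, 8.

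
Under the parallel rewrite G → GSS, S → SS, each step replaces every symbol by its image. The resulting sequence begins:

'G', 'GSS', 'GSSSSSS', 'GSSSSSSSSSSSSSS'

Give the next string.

Applying the rule to each of the 15 symbols of GSSSSSSSSSSSSSS gives the pieces GSS SS SS SS SS SS SS SS SS SS SS SS SS SS SS, which concatenate to the answer.

GSSSSSSSSSSSSSSSSSSSSSSSSSSSSSS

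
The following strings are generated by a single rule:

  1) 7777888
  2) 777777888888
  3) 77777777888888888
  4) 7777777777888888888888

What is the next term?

Reading off run lengths: 7 runs 4, 6, 8, 10; 8 runs 3, 6, 9, 12 — each is linear in n (n = 1, 2, …).
Setting n = 5 gives 12, 15 characters in each block.

777777777777888888888888888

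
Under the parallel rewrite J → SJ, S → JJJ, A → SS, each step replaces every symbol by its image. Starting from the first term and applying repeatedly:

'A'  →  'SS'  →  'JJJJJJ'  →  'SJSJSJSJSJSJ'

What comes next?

JJJSJJJJSJJJJSJJJJSJJJJSJJJJSJ

Apply φ to SJSJSJSJSJSJ symbol by symbol: S→JJJ, J→SJ, S→JJJ, J→SJ, S→JJJ, J→SJ, S→JJJ, J→SJ, S→JJJ, J→SJ, S→JJJ, J→SJ; joined: JJJ SJ JJJ SJ JJJ SJ JJJ SJ JJJ SJ JJJ SJ.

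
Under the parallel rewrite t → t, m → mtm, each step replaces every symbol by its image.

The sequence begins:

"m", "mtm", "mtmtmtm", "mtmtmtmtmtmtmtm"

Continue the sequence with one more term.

mtmtmtmtmtmtmtmtmtmtmtmtmtmtmtm

Replace each of the 15 characters of mtmtmtmtmtmtmtm in place — mtm t mtm t mtm t mtm t mtm t mtm t mtm t mtm — and concatenate.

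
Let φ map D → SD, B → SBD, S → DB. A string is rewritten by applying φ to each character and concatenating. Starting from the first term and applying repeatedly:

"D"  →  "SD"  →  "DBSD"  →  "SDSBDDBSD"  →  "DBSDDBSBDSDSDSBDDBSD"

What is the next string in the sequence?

Rewriting the 20 symbols of DBSDDBSBDSDSDSBDDBSD one by one yields SD SBD DB SD SD SBD DB SBD SD DB SD DB SD DB SBD SD SD SBD DB SD; concatenated:

SDSBDDBSDSDSBDDBSBDSDDBSDDBSDDBSBDSDSDSBDDBSD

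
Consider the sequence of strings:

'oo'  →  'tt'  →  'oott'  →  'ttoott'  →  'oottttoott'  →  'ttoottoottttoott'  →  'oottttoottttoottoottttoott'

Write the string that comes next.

Each term (from the third on) is the two preceding terms concatenated in order: term 3 = oo·tt = oott.
Continuing: ttoottoottttoott · oottttoottttoottoottttoott gives term 8.

ttoottoottttoottoottttoottttoottoottttoott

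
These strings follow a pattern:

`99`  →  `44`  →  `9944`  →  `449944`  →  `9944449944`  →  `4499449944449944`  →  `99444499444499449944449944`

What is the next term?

From term 3 onward, concatenate the second-to-last term with the last: 99·44 = 9944, 44·9944 = 449944, …
The next term joins 4499449944449944 and 99444499444499449944449944.

449944994444994499444499444499449944449944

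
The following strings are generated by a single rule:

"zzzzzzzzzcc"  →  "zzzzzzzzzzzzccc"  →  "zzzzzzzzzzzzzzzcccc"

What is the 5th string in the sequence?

zzzzzzzzzzzzzzzzzzzzzcccccc

Reading off run lengths: z runs 9, 12, 15; c runs 2, 3, 4 — each is linear in n, where the shown terms are n = 3, 4, 5.
At n = 7 the blocks have lengths 21, 6.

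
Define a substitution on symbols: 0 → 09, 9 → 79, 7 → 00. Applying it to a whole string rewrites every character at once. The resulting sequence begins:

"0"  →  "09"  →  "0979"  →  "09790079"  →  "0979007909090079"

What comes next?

Rewriting the 16 symbols of 0979007909090079 one by one yields 09 79 00 79 09 09 00 79 09 79 09 79 09 09 00 79; concatenated:

09790079090900790979097909090079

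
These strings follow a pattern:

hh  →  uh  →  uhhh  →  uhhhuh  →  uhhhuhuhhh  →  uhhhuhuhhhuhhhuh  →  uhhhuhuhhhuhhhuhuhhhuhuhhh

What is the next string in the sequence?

uhhhuhuhhhuhhhuhuhhhuhuhhhuhhhuhuhhhuhhhuh

From term 3 onward, concatenate the last term with the second-to-last: uh·hh = uhhh, uhhh·uh = uhhhuh, …
Continuing: uhhhuhuhhhuhhhuhuhhhuhuhhh · uhhhuhuhhhuhhhuh gives term 8.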